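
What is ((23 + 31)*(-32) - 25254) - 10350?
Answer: -37332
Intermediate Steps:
((23 + 31)*(-32) - 25254) - 10350 = (54*(-32) - 25254) - 10350 = (-1728 - 25254) - 10350 = -26982 - 10350 = -37332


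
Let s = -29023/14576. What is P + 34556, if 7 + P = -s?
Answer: 503615247/14576 ≈ 34551.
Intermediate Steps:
s = -29023/14576 (s = -29023*1/14576 = -29023/14576 ≈ -1.9911)
P = -73009/14576 (P = -7 - 1*(-29023/14576) = -7 + 29023/14576 = -73009/14576 ≈ -5.0089)
P + 34556 = -73009/14576 + 34556 = 503615247/14576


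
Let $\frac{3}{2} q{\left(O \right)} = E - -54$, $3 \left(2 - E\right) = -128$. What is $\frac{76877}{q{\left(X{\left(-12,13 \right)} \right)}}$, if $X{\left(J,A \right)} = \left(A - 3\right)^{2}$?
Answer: $\frac{691893}{592} \approx 1168.7$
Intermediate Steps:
$E = \frac{134}{3}$ ($E = 2 - - \frac{128}{3} = 2 + \frac{128}{3} = \frac{134}{3} \approx 44.667$)
$X{\left(J,A \right)} = \left(-3 + A\right)^{2}$
$q{\left(O \right)} = \frac{592}{9}$ ($q{\left(O \right)} = \frac{2 \left(\frac{134}{3} - -54\right)}{3} = \frac{2 \left(\frac{134}{3} + 54\right)}{3} = \frac{2}{3} \cdot \frac{296}{3} = \frac{592}{9}$)
$\frac{76877}{q{\left(X{\left(-12,13 \right)} \right)}} = \frac{76877}{\frac{592}{9}} = 76877 \cdot \frac{9}{592} = \frac{691893}{592}$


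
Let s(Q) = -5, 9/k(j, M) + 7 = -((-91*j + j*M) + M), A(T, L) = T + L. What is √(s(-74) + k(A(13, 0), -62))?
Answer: I*√5217821/1022 ≈ 2.2351*I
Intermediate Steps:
A(T, L) = L + T
k(j, M) = 9/(-7 - M + 91*j - M*j) (k(j, M) = 9/(-7 - ((-91*j + j*M) + M)) = 9/(-7 - ((-91*j + M*j) + M)) = 9/(-7 - (M - 91*j + M*j)) = 9/(-7 + (-M + 91*j - M*j)) = 9/(-7 - M + 91*j - M*j))
√(s(-74) + k(A(13, 0), -62)) = √(-5 - 9/(7 - 62 - 91*(0 + 13) - 62*(0 + 13))) = √(-5 - 9/(7 - 62 - 91*13 - 62*13)) = √(-5 - 9/(7 - 62 - 1183 - 806)) = √(-5 - 9/(-2044)) = √(-5 - 9*(-1/2044)) = √(-5 + 9/2044) = √(-10211/2044) = I*√5217821/1022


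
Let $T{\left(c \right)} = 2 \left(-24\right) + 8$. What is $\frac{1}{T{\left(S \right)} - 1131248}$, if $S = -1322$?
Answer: $- \frac{1}{1131288} \approx -8.8395 \cdot 10^{-7}$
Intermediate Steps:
$T{\left(c \right)} = -40$ ($T{\left(c \right)} = -48 + 8 = -40$)
$\frac{1}{T{\left(S \right)} - 1131248} = \frac{1}{-40 - 1131248} = \frac{1}{-1131288} = - \frac{1}{1131288}$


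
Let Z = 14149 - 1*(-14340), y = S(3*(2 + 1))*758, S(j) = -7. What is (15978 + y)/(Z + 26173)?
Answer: 5336/27331 ≈ 0.19524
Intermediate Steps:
y = -5306 (y = -7*758 = -5306)
Z = 28489 (Z = 14149 + 14340 = 28489)
(15978 + y)/(Z + 26173) = (15978 - 5306)/(28489 + 26173) = 10672/54662 = 10672*(1/54662) = 5336/27331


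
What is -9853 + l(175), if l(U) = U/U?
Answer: -9852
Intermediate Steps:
l(U) = 1
-9853 + l(175) = -9853 + 1 = -9852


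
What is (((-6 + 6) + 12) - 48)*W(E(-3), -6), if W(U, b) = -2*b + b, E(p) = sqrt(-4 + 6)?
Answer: -216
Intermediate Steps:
E(p) = sqrt(2)
W(U, b) = -b
(((-6 + 6) + 12) - 48)*W(E(-3), -6) = (((-6 + 6) + 12) - 48)*(-1*(-6)) = ((0 + 12) - 48)*6 = (12 - 48)*6 = -36*6 = -216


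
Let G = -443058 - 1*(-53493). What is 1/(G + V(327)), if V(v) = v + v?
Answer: -1/388911 ≈ -2.5713e-6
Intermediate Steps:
V(v) = 2*v
G = -389565 (G = -443058 + 53493 = -389565)
1/(G + V(327)) = 1/(-389565 + 2*327) = 1/(-389565 + 654) = 1/(-388911) = -1/388911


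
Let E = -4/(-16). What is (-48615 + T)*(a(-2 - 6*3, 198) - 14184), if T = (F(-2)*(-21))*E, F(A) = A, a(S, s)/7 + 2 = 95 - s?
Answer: 1450261071/2 ≈ 7.2513e+8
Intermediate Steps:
E = 1/4 (E = -4*(-1/16) = 1/4 ≈ 0.25000)
a(S, s) = 651 - 7*s (a(S, s) = -14 + 7*(95 - s) = -14 + (665 - 7*s) = 651 - 7*s)
T = 21/2 (T = -2*(-21)*(1/4) = 42*(1/4) = 21/2 ≈ 10.500)
(-48615 + T)*(a(-2 - 6*3, 198) - 14184) = (-48615 + 21/2)*((651 - 7*198) - 14184) = -97209*((651 - 1386) - 14184)/2 = -97209*(-735 - 14184)/2 = -97209/2*(-14919) = 1450261071/2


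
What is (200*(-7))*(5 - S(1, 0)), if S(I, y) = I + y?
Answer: -5600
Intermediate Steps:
(200*(-7))*(5 - S(1, 0)) = (200*(-7))*(5 - (1 + 0)) = -1400*(5 - 1*1) = -1400*(5 - 1) = -1400*4 = -5600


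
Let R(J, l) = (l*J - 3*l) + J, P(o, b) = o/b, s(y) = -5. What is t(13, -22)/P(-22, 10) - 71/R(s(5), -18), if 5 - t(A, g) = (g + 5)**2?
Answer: 196599/1529 ≈ 128.58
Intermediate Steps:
t(A, g) = 5 - (5 + g)**2 (t(A, g) = 5 - (g + 5)**2 = 5 - (5 + g)**2)
R(J, l) = J - 3*l + J*l (R(J, l) = (J*l - 3*l) + J = (-3*l + J*l) + J = J - 3*l + J*l)
t(13, -22)/P(-22, 10) - 71/R(s(5), -18) = (5 - (5 - 22)**2)/((-22/10)) - 71/(-5 - 3*(-18) - 5*(-18)) = (5 - 1*(-17)**2)/((-22*1/10)) - 71/(-5 + 54 + 90) = (5 - 1*289)/(-11/5) - 71/139 = (5 - 289)*(-5/11) - 71*1/139 = -284*(-5/11) - 71/139 = 1420/11 - 71/139 = 196599/1529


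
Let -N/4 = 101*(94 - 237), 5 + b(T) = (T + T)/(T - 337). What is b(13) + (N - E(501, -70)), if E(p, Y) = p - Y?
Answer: 9265739/162 ≈ 57196.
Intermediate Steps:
b(T) = -5 + 2*T/(-337 + T) (b(T) = -5 + (T + T)/(T - 337) = -5 + (2*T)/(-337 + T) = -5 + 2*T/(-337 + T))
N = 57772 (N = -404*(94 - 237) = -404*(-143) = -4*(-14443) = 57772)
b(13) + (N - E(501, -70)) = (1685 - 3*13)/(-337 + 13) + (57772 - (501 - 1*(-70))) = (1685 - 39)/(-324) + (57772 - (501 + 70)) = -1/324*1646 + (57772 - 1*571) = -823/162 + (57772 - 571) = -823/162 + 57201 = 9265739/162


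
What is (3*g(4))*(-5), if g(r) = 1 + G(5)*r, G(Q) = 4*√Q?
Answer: -15 - 240*√5 ≈ -551.66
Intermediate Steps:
g(r) = 1 + 4*r*√5 (g(r) = 1 + (4*√5)*r = 1 + 4*r*√5)
(3*g(4))*(-5) = (3*(1 + 4*4*√5))*(-5) = (3*(1 + 16*√5))*(-5) = (3 + 48*√5)*(-5) = -15 - 240*√5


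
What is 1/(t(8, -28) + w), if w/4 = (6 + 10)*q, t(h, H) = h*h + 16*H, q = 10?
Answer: 1/256 ≈ 0.0039063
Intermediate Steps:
t(h, H) = h**2 + 16*H
w = 640 (w = 4*((6 + 10)*10) = 4*(16*10) = 4*160 = 640)
1/(t(8, -28) + w) = 1/((8**2 + 16*(-28)) + 640) = 1/((64 - 448) + 640) = 1/(-384 + 640) = 1/256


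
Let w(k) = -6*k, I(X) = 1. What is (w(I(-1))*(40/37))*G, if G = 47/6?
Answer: -1880/37 ≈ -50.811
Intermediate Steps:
G = 47/6 (G = 47*(⅙) = 47/6 ≈ 7.8333)
(w(I(-1))*(40/37))*G = ((-6*1)*(40/37))*(47/6) = -240/37*(47/6) = -6*40/37*(47/6) = -240/37*47/6 = -1880/37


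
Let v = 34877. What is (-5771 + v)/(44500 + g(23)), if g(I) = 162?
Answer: 14553/22331 ≈ 0.65170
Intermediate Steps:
(-5771 + v)/(44500 + g(23)) = (-5771 + 34877)/(44500 + 162) = 29106/44662 = 29106*(1/44662) = 14553/22331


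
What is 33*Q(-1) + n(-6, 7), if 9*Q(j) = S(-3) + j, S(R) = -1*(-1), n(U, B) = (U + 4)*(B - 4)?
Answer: -6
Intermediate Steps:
n(U, B) = (-4 + B)*(4 + U) (n(U, B) = (4 + U)*(-4 + B) = (-4 + B)*(4 + U))
S(R) = 1
Q(j) = ⅑ + j/9 (Q(j) = (1 + j)/9 = ⅑ + j/9)
33*Q(-1) + n(-6, 7) = 33*(⅑ + (⅑)*(-1)) + (-16 - 4*(-6) + 4*7 + 7*(-6)) = 33*(⅑ - ⅑) + (-16 + 24 + 28 - 42) = 33*0 - 6 = 0 - 6 = -6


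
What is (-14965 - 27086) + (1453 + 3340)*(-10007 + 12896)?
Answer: 13804926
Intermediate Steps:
(-14965 - 27086) + (1453 + 3340)*(-10007 + 12896) = -42051 + 4793*2889 = -42051 + 13846977 = 13804926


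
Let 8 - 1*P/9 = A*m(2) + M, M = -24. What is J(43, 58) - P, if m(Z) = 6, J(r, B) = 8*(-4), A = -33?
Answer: -2102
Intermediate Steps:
J(r, B) = -32
P = 2070 (P = 72 - 9*(-33*6 - 24) = 72 - 9*(-198 - 24) = 72 - 9*(-222) = 72 + 1998 = 2070)
J(43, 58) - P = -32 - 1*2070 = -32 - 2070 = -2102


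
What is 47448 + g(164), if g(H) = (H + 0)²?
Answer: 74344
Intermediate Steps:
g(H) = H²
47448 + g(164) = 47448 + 164² = 47448 + 26896 = 74344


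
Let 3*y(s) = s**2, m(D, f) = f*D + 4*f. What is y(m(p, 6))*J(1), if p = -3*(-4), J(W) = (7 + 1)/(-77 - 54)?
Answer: -24576/131 ≈ -187.60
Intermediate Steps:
J(W) = -8/131 (J(W) = 8/(-131) = 8*(-1/131) = -8/131)
p = 12
m(D, f) = 4*f + D*f (m(D, f) = D*f + 4*f = 4*f + D*f)
y(s) = s**2/3
y(m(p, 6))*J(1) = ((6*(4 + 12))**2/3)*(-8/131) = ((6*16)**2/3)*(-8/131) = ((1/3)*96**2)*(-8/131) = ((1/3)*9216)*(-8/131) = 3072*(-8/131) = -24576/131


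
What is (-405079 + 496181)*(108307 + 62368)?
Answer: 15548833850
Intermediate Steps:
(-405079 + 496181)*(108307 + 62368) = 91102*170675 = 15548833850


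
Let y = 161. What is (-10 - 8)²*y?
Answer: 52164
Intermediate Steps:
(-10 - 8)²*y = (-10 - 8)²*161 = (-18)²*161 = 324*161 = 52164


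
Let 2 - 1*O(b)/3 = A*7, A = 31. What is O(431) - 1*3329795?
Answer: -3330440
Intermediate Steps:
O(b) = -645 (O(b) = 6 - 93*7 = 6 - 3*217 = 6 - 651 = -645)
O(431) - 1*3329795 = -645 - 1*3329795 = -645 - 3329795 = -3330440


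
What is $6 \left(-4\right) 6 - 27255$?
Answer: $-27399$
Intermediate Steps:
$6 \left(-4\right) 6 - 27255 = \left(-24\right) 6 - 27255 = -144 - 27255 = -27399$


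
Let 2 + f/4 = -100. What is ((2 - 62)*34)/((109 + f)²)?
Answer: -2040/89401 ≈ -0.022819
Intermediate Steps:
f = -408 (f = -8 + 4*(-100) = -8 - 400 = -408)
((2 - 62)*34)/((109 + f)²) = ((2 - 62)*34)/((109 - 408)²) = (-60*34)/((-299)²) = -2040/89401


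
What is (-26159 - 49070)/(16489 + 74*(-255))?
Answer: 75229/2381 ≈ 31.596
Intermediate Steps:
(-26159 - 49070)/(16489 + 74*(-255)) = -75229/(16489 - 18870) = -75229/(-2381) = -75229*(-1/2381) = 75229/2381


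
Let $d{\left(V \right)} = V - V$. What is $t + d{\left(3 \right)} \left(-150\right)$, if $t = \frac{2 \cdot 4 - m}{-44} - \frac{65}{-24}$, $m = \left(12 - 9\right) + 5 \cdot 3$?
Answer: $\frac{775}{264} \approx 2.9356$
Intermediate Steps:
$m = 18$ ($m = 3 + 15 = 18$)
$d{\left(V \right)} = 0$
$t = \frac{775}{264}$ ($t = \frac{2 \cdot 4 - 18}{-44} - \frac{65}{-24} = \left(8 - 18\right) \left(- \frac{1}{44}\right) - - \frac{65}{24} = \left(-10\right) \left(- \frac{1}{44}\right) + \frac{65}{24} = \frac{5}{22} + \frac{65}{24} = \frac{775}{264} \approx 2.9356$)
$t + d{\left(3 \right)} \left(-150\right) = \frac{775}{264} + 0 \left(-150\right) = \frac{775}{264} + 0 = \frac{775}{264}$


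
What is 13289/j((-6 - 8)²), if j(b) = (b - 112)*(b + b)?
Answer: 13289/32928 ≈ 0.40358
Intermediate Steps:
j(b) = 2*b*(-112 + b) (j(b) = (-112 + b)*(2*b) = 2*b*(-112 + b))
13289/j((-6 - 8)²) = 13289/((2*(-6 - 8)²*(-112 + (-6 - 8)²))) = 13289/((2*(-14)²*(-112 + (-14)²))) = 13289/((2*196*(-112 + 196))) = 13289/((2*196*84)) = 13289/32928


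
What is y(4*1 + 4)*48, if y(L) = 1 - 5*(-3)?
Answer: 768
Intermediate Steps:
y(L) = 16 (y(L) = 1 + 15 = 16)
y(4*1 + 4)*48 = 16*48 = 768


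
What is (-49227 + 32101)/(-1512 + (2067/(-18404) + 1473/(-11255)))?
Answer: 3547428604520/313241547417 ≈ 11.325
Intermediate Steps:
(-49227 + 32101)/(-1512 + (2067/(-18404) + 1473/(-11255))) = -17126/(-1512 + (2067*(-1/18404) + 1473*(-1/11255))) = -17126/(-1512 + (-2067/18404 - 1473/11255)) = -17126/(-1512 - 50373177/207137020) = -17126/(-313241547417/207137020) = -17126*(-207137020/313241547417) = 3547428604520/313241547417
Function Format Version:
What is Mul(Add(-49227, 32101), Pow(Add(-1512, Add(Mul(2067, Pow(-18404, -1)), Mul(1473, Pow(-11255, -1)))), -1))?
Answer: Rational(3547428604520, 313241547417) ≈ 11.325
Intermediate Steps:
Mul(Add(-49227, 32101), Pow(Add(-1512, Add(Mul(2067, Pow(-18404, -1)), Mul(1473, Pow(-11255, -1)))), -1)) = Mul(-17126, Pow(Add(-1512, Add(Mul(2067, Rational(-1, 18404)), Mul(1473, Rational(-1, 11255)))), -1)) = Mul(-17126, Pow(Add(-1512, Add(Rational(-2067, 18404), Rational(-1473, 11255))), -1)) = Mul(-17126, Pow(Add(-1512, Rational(-50373177, 207137020)), -1)) = Mul(-17126, Pow(Rational(-313241547417, 207137020), -1)) = Mul(-17126, Rational(-207137020, 313241547417)) = Rational(3547428604520, 313241547417)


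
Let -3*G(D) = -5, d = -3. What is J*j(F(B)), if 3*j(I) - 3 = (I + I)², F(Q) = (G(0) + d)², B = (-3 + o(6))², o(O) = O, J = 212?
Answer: 268604/243 ≈ 1105.4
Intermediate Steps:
G(D) = 5/3 (G(D) = -⅓*(-5) = 5/3)
B = 9 (B = (-3 + 6)² = 3² = 9)
F(Q) = 16/9 (F(Q) = (5/3 - 3)² = (-4/3)² = 16/9)
j(I) = 1 + 4*I²/3 (j(I) = 1 + (I + I)²/3 = 1 + (2*I)²/3 = 1 + (4*I²)/3 = 1 + 4*I²/3)
J*j(F(B)) = 212*(1 + 4*(16/9)²/3) = 212*(1 + (4/3)*(256/81)) = 212*(1 + 1024/243) = 212*(1267/243) = 268604/243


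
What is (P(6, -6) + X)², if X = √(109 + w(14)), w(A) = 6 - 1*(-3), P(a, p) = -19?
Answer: (19 - √118)² ≈ 66.214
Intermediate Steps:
w(A) = 9 (w(A) = 6 + 3 = 9)
X = √118 (X = √(109 + 9) = √118 ≈ 10.863)
(P(6, -6) + X)² = (-19 + √118)²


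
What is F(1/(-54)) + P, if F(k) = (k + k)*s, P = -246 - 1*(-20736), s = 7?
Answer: 553223/27 ≈ 20490.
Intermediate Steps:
P = 20490 (P = -246 + 20736 = 20490)
F(k) = 14*k (F(k) = (k + k)*7 = (2*k)*7 = 14*k)
F(1/(-54)) + P = 14/(-54) + 20490 = 14*(-1/54) + 20490 = -7/27 + 20490 = 553223/27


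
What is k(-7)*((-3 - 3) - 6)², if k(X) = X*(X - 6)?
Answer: 13104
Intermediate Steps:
k(X) = X*(-6 + X)
k(-7)*((-3 - 3) - 6)² = (-7*(-6 - 7))*((-3 - 3) - 6)² = (-7*(-13))*(-6 - 6)² = 91*(-12)² = 91*144 = 13104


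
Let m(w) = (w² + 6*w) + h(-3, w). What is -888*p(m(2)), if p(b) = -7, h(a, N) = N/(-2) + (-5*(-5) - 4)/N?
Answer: 6216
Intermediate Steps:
h(a, N) = 21/N - N/2 (h(a, N) = N*(-½) + (25 - 4)/N = -N/2 + 21/N = 21/N - N/2)
m(w) = w² + 21/w + 11*w/2 (m(w) = (w² + 6*w) + (21/w - w/2) = w² + 21/w + 11*w/2)
-888*p(m(2)) = -888*(-7) = 6216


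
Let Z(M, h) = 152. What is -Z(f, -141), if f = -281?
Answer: -152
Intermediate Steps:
-Z(f, -141) = -1*152 = -152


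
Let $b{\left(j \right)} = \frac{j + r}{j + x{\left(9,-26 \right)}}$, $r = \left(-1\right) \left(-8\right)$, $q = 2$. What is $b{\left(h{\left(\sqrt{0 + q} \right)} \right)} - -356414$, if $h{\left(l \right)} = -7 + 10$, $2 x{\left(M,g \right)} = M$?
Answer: $\frac{5346232}{15} \approx 3.5642 \cdot 10^{5}$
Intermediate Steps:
$x{\left(M,g \right)} = \frac{M}{2}$
$r = 8$
$h{\left(l \right)} = 3$
$b{\left(j \right)} = \frac{8 + j}{\frac{9}{2} + j}$ ($b{\left(j \right)} = \frac{j + 8}{j + \frac{1}{2} \cdot 9} = \frac{8 + j}{j + \frac{9}{2}} = \frac{8 + j}{\frac{9}{2} + j}$)
$b{\left(h{\left(\sqrt{0 + q} \right)} \right)} - -356414 = \frac{2 \left(8 + 3\right)}{9 + 2 \cdot 3} - -356414 = 2 \frac{1}{9 + 6} \cdot 11 + 356414 = 2 \cdot \frac{1}{15} \cdot 11 + 356414 = \frac{22}{15} + 356414 = \frac{5346232}{15}$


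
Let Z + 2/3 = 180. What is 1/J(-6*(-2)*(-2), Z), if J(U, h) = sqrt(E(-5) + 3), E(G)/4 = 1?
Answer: sqrt(7)/7 ≈ 0.37796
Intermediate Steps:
Z = 538/3 (Z = -2/3 + 180 = 538/3 ≈ 179.33)
E(G) = 4 (E(G) = 4*1 = 4)
J(U, h) = sqrt(7) (J(U, h) = sqrt(4 + 3) = sqrt(7))
1/J(-6*(-2)*(-2), Z) = 1/(sqrt(7)) = sqrt(7)/7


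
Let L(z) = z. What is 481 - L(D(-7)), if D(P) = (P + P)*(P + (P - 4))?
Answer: 229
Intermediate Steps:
D(P) = 2*P*(-4 + 2*P) (D(P) = (2*P)*(P + (-4 + P)) = (2*P)*(-4 + 2*P) = 2*P*(-4 + 2*P))
481 - L(D(-7)) = 481 - 4*(-7)*(-2 - 7) = 481 - 4*(-7)*(-9) = 481 - 1*252 = 481 - 252 = 229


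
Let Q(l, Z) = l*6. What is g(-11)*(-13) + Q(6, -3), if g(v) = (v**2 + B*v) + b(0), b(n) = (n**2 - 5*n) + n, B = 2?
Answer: -1251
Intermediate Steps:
Q(l, Z) = 6*l
b(n) = n**2 - 4*n
g(v) = v**2 + 2*v (g(v) = (v**2 + 2*v) + 0*(-4 + 0) = (v**2 + 2*v) + 0*(-4) = (v**2 + 2*v) + 0 = v**2 + 2*v)
g(-11)*(-13) + Q(6, -3) = -11*(2 - 11)*(-13) + 6*6 = -11*(-9)*(-13) + 36 = 99*(-13) + 36 = -1287 + 36 = -1251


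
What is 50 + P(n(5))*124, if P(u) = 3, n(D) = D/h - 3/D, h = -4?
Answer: 422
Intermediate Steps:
n(D) = -3/D - D/4 (n(D) = D/(-4) - 3/D = D*(-¼) - 3/D = -D/4 - 3/D = -3/D - D/4)
50 + P(n(5))*124 = 50 + 3*124 = 50 + 372 = 422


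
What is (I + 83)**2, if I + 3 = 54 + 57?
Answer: 36481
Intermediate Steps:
I = 108 (I = -3 + (54 + 57) = -3 + 111 = 108)
(I + 83)**2 = (108 + 83)**2 = 191**2 = 36481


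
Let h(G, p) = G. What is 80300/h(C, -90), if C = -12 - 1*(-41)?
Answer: 80300/29 ≈ 2769.0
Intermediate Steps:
C = 29 (C = -12 + 41 = 29)
80300/h(C, -90) = 80300/29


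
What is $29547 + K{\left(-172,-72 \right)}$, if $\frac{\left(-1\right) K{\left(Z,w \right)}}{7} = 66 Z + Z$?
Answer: $110215$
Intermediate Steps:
$K{\left(Z,w \right)} = - 469 Z$ ($K{\left(Z,w \right)} = - 7 \left(66 Z + Z\right) = - 7 \cdot 67 Z = - 469 Z$)
$29547 + K{\left(-172,-72 \right)} = 29547 - -80668 = 29547 + 80668 = 110215$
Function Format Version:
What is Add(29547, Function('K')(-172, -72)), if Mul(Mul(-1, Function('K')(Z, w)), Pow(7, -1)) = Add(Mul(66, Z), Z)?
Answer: 110215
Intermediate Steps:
Function('K')(Z, w) = Mul(-469, Z) (Function('K')(Z, w) = Mul(-7, Add(Mul(66, Z), Z)) = Mul(-7, Mul(67, Z)) = Mul(-469, Z))
Add(29547, Function('K')(-172, -72)) = Add(29547, Mul(-469, -172)) = Add(29547, 80668) = 110215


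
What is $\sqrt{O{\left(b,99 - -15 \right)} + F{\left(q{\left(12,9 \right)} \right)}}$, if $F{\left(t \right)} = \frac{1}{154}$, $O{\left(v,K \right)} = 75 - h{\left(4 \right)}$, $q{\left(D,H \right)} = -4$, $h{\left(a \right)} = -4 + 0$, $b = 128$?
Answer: $\frac{23 \sqrt{3542}}{154} \approx 8.8886$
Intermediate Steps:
$h{\left(a \right)} = -4$
$O{\left(v,K \right)} = 79$ ($O{\left(v,K \right)} = 75 - -4 = 75 + 4 = 79$)
$F{\left(t \right)} = \frac{1}{154}$
$\sqrt{O{\left(b,99 - -15 \right)} + F{\left(q{\left(12,9 \right)} \right)}} = \sqrt{79 + \frac{1}{154}} = \sqrt{\frac{12167}{154}} = \frac{23 \sqrt{3542}}{154}$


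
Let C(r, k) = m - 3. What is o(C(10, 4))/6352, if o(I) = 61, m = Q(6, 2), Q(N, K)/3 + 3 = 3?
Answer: 61/6352 ≈ 0.0096033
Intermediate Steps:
Q(N, K) = 0 (Q(N, K) = -9 + 3*3 = -9 + 9 = 0)
m = 0
C(r, k) = -3 (C(r, k) = 0 - 3 = -3)
o(C(10, 4))/6352 = 61/6352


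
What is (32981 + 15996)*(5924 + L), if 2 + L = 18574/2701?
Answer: 21197637416/73 ≈ 2.9038e+8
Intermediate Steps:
L = 356/73 (L = -2 + 18574/2701 = -2 + 18574*(1/2701) = -2 + 502/73 = 356/73 ≈ 4.8767)
(32981 + 15996)*(5924 + L) = (32981 + 15996)*(5924 + 356/73) = 48977*(432808/73) = 21197637416/73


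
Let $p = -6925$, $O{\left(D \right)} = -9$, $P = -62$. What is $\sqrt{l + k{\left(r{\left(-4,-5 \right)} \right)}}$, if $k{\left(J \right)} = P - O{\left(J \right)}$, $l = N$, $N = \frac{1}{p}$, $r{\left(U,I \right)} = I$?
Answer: $\frac{i \sqrt{101666202}}{1385} \approx 7.2801 i$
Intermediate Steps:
$N = - \frac{1}{6925}$ ($N = \frac{1}{-6925} = - \frac{1}{6925} \approx -0.0001444$)
$l = - \frac{1}{6925} \approx -0.0001444$
$k{\left(J \right)} = -53$ ($k{\left(J \right)} = -62 - -9 = -62 + 9 = -53$)
$\sqrt{l + k{\left(r{\left(-4,-5 \right)} \right)}} = \sqrt{- \frac{1}{6925} - 53} = \sqrt{- \frac{367026}{6925}} = \frac{i \sqrt{101666202}}{1385}$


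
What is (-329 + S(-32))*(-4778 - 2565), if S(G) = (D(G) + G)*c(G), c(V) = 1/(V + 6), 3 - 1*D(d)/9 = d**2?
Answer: -4897781/26 ≈ -1.8838e+5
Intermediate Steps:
D(d) = 27 - 9*d**2
c(V) = 1/(6 + V)
S(G) = (27 + G - 9*G**2)/(6 + G) (S(G) = ((27 - 9*G**2) + G)/(6 + G) = (27 + G - 9*G**2)/(6 + G))
(-329 + S(-32))*(-4778 - 2565) = (-329 + (27 - 32 - 9*(-32)**2)/(6 - 32))*(-4778 - 2565) = (-329 + (27 - 32 - 9*1024)/(-26))*(-7343) = (-329 - (27 - 32 - 9216)/26)*(-7343) = (-329 - 1/26*(-9221))*(-7343) = (-329 + 9221/26)*(-7343) = (667/26)*(-7343) = -4897781/26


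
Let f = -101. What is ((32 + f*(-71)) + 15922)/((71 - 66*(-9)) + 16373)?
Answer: 23125/17038 ≈ 1.3573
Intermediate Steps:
((32 + f*(-71)) + 15922)/((71 - 66*(-9)) + 16373) = ((32 - 101*(-71)) + 15922)/((71 - 66*(-9)) + 16373) = ((32 + 7171) + 15922)/((71 + 594) + 16373) = (7203 + 15922)/(665 + 16373) = 23125/17038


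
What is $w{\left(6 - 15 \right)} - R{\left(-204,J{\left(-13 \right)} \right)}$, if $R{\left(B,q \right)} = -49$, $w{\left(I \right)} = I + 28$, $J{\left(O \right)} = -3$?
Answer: $68$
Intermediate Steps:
$w{\left(I \right)} = 28 + I$
$w{\left(6 - 15 \right)} - R{\left(-204,J{\left(-13 \right)} \right)} = \left(28 + \left(6 - 15\right)\right) - -49 = \left(28 + \left(6 - 15\right)\right) + 49 = \left(28 - 9\right) + 49 = 19 + 49 = 68$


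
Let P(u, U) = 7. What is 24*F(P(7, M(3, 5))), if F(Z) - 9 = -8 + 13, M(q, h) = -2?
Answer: 336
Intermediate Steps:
F(Z) = 14 (F(Z) = 9 + (-8 + 13) = 9 + 5 = 14)
24*F(P(7, M(3, 5))) = 24*14 = 336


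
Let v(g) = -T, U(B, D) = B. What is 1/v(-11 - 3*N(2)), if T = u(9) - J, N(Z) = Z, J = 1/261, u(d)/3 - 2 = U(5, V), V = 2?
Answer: -261/5480 ≈ -0.047628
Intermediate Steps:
u(d) = 21 (u(d) = 6 + 3*5 = 6 + 15 = 21)
J = 1/261 ≈ 0.0038314
T = 5480/261 (T = 21 - 1*1/261 = 21 - 1/261 = 5480/261 ≈ 20.996)
v(g) = -5480/261 (v(g) = -1*5480/261 = -5480/261)
1/v(-11 - 3*N(2)) = 1/(-5480/261) = -261/5480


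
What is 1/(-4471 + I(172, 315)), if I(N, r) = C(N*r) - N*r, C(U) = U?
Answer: -1/4471 ≈ -0.00022366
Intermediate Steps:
I(N, r) = 0 (I(N, r) = N*r - N*r = 0)
1/(-4471 + I(172, 315)) = 1/(-4471 + 0) = 1/(-4471) = -1/4471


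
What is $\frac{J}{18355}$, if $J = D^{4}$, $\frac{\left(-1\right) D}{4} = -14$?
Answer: $\frac{9834496}{18355} \approx 535.79$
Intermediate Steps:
$D = 56$ ($D = \left(-4\right) \left(-14\right) = 56$)
$J = 9834496$ ($J = 56^{4} = 9834496$)
$\frac{J}{18355} = \frac{9834496}{18355}$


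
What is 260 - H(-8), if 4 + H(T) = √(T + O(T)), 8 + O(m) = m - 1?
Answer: 264 - 5*I ≈ 264.0 - 5.0*I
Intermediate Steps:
O(m) = -9 + m (O(m) = -8 + (m - 1) = -8 + (-1 + m) = -9 + m)
H(T) = -4 + √(-9 + 2*T) (H(T) = -4 + √(T + (-9 + T)) = -4 + √(-9 + 2*T))
260 - H(-8) = 260 - (-4 + √(-9 + 2*(-8))) = 260 - (-4 + √(-9 - 16)) = 260 - (-4 + √(-25)) = 260 - (-4 + 5*I) = 260 + (4 - 5*I) = 264 - 5*I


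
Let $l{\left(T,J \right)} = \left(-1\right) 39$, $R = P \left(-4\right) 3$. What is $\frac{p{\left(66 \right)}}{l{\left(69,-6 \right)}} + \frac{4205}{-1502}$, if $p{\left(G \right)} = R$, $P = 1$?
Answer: $- \frac{48657}{19526} \approx -2.4919$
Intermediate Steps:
$R = -12$ ($R = 1 \left(-4\right) 3 = \left(-4\right) 3 = -12$)
$l{\left(T,J \right)} = -39$
$p{\left(G \right)} = -12$
$\frac{p{\left(66 \right)}}{l{\left(69,-6 \right)}} + \frac{4205}{-1502} = - \frac{12}{-39} + \frac{4205}{-1502} = \left(-12\right) \left(- \frac{1}{39}\right) + 4205 \left(- \frac{1}{1502}\right) = \frac{4}{13} - \frac{4205}{1502} = - \frac{48657}{19526}$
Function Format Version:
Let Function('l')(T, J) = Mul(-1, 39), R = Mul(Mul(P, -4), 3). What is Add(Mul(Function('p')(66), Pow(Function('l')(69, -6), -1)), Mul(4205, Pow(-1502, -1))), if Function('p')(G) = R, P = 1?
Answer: Rational(-48657, 19526) ≈ -2.4919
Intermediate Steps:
R = -12 (R = Mul(Mul(1, -4), 3) = Mul(-4, 3) = -12)
Function('l')(T, J) = -39
Function('p')(G) = -12
Add(Mul(Function('p')(66), Pow(Function('l')(69, -6), -1)), Mul(4205, Pow(-1502, -1))) = Add(Mul(-12, Pow(-39, -1)), Mul(4205, Pow(-1502, -1))) = Add(Mul(-12, Rational(-1, 39)), Mul(4205, Rational(-1, 1502))) = Add(Rational(4, 13), Rational(-4205, 1502)) = Rational(-48657, 19526)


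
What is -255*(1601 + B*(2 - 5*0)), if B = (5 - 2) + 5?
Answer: -412335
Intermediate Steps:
B = 8 (B = 3 + 5 = 8)
-255*(1601 + B*(2 - 5*0)) = -255*(1601 + 8*(2 - 5*0)) = -255*(1601 + 8*(2 + 0)) = -255*(1601 + 8*2) = -255*(1601 + 16) = -255*1617 = -412335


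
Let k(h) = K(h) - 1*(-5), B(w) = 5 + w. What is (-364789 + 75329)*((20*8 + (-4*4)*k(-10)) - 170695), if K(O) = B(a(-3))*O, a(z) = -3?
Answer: 49293590700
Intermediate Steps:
K(O) = 2*O (K(O) = (5 - 3)*O = 2*O)
k(h) = 5 + 2*h (k(h) = 2*h - 1*(-5) = 2*h + 5 = 5 + 2*h)
(-364789 + 75329)*((20*8 + (-4*4)*k(-10)) - 170695) = (-364789 + 75329)*((20*8 + (-4*4)*(5 + 2*(-10))) - 170695) = -289460*((160 - 16*(5 - 20)) - 170695) = -289460*((160 - 16*(-15)) - 170695) = -289460*((160 + 240) - 170695) = -289460*(400 - 170695) = -289460*(-170295) = 49293590700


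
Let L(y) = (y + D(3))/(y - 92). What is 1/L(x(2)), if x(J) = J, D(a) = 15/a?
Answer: -90/7 ≈ -12.857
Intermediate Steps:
L(y) = (5 + y)/(-92 + y) (L(y) = (y + 15/3)/(y - 92) = (y + 15*(⅓))/(-92 + y) = (y + 5)/(-92 + y) = (5 + y)/(-92 + y))
1/L(x(2)) = 1/((5 + 2)/(-92 + 2)) = 1/(7/(-90)) = 1/(-1/90*7) = 1/(-7/90) = -90/7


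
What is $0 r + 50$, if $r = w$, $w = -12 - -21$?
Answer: $50$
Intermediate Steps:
$w = 9$ ($w = -12 + 21 = 9$)
$r = 9$
$0 r + 50 = 0 \cdot 9 + 50 = 0 + 50 = 50$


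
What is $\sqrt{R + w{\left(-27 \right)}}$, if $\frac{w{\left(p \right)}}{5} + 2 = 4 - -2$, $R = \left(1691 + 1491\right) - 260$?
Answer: $\sqrt{2942} \approx 54.24$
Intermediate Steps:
$R = 2922$ ($R = 3182 - 260 = 2922$)
$w{\left(p \right)} = 20$ ($w{\left(p \right)} = -10 + 5 \left(4 - -2\right) = -10 + 5 \left(4 + 2\right) = -10 + 5 \cdot 6 = -10 + 30 = 20$)
$\sqrt{R + w{\left(-27 \right)}} = \sqrt{2922 + 20} = \sqrt{2942}$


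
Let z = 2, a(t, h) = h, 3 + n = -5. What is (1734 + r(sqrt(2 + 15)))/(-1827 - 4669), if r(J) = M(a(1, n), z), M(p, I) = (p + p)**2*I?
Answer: -1123/3248 ≈ -0.34575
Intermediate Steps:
n = -8 (n = -3 - 5 = -8)
M(p, I) = 4*I*p**2 (M(p, I) = (2*p)**2*I = (4*p**2)*I = 4*I*p**2)
r(J) = 512 (r(J) = 4*2*(-8)**2 = 4*2*64 = 512)
(1734 + r(sqrt(2 + 15)))/(-1827 - 4669) = (1734 + 512)/(-1827 - 4669) = 2246/(-6496) = 2246*(-1/6496) = -1123/3248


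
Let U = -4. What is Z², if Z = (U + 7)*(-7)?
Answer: 441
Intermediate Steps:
Z = -21 (Z = (-4 + 7)*(-7) = 3*(-7) = -21)
Z² = (-21)² = 441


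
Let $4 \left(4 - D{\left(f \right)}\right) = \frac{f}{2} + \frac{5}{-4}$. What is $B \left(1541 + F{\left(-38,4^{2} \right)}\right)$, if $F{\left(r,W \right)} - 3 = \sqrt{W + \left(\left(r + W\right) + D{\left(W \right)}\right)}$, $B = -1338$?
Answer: $-2065872 - \frac{669 i \sqrt{59}}{2} \approx -2.0659 \cdot 10^{6} - 2569.3 i$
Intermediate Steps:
$D{\left(f \right)} = \frac{69}{16} - \frac{f}{8}$ ($D{\left(f \right)} = 4 - \frac{\frac{f}{2} + \frac{5}{-4}}{4} = 4 - \frac{f \frac{1}{2} + 5 \left(- \frac{1}{4}\right)}{4} = 4 - \frac{\frac{f}{2} - \frac{5}{4}}{4} = 4 - \frac{- \frac{5}{4} + \frac{f}{2}}{4} = 4 - \left(- \frac{5}{16} + \frac{f}{8}\right) = \frac{69}{16} - \frac{f}{8}$)
$F{\left(r,W \right)} = 3 + \sqrt{\frac{69}{16} + r + \frac{15 W}{8}}$ ($F{\left(r,W \right)} = 3 + \sqrt{W - \left(- \frac{69}{16} - r - \frac{7 W}{8}\right)} = 3 + \sqrt{W + \left(\frac{69}{16} + r + \frac{7 W}{8}\right)} = 3 + \sqrt{\frac{69}{16} + r + \frac{15 W}{8}}$)
$B \left(1541 + F{\left(-38,4^{2} \right)}\right) = - 1338 \left(1541 + \left(3 + \frac{\sqrt{69 + 16 \left(-38\right) + 30 \cdot 4^{2}}}{4}\right)\right) = - 1338 \left(1541 + \left(3 + \frac{\sqrt{69 - 608 + 30 \cdot 16}}{4}\right)\right) = - 1338 \left(1541 + \left(3 + \frac{\sqrt{69 - 608 + 480}}{4}\right)\right) = - 1338 \left(1541 + \left(3 + \frac{\sqrt{-59}}{4}\right)\right) = - 1338 \left(1541 + \left(3 + \frac{i \sqrt{59}}{4}\right)\right) = - 1338 \left(1544 + \frac{i \sqrt{59}}{4}\right) = -2065872 - \frac{669 i \sqrt{59}}{2}$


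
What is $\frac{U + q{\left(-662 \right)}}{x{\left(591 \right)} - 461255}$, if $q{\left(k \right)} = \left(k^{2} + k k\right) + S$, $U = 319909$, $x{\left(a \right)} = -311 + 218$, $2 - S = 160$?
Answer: $- \frac{1196239}{461348} \approx -2.5929$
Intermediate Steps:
$S = -158$ ($S = 2 - 160 = -158$)
$x{\left(a \right)} = -93$
$q{\left(k \right)} = -158 + 2 k^{2}$ ($q{\left(k \right)} = \left(k^{2} + k k\right) - 158 = \left(k^{2} + k^{2}\right) - 158 = 2 k^{2} - 158 = -158 + 2 k^{2}$)
$\frac{U + q{\left(-662 \right)}}{x{\left(591 \right)} - 461255} = \frac{319909 - \left(158 - 2 \left(-662\right)^{2}\right)}{-93 - 461255} = \frac{319909 + \left(-158 + 2 \cdot 438244\right)}{-461348} = \left(319909 + \left(-158 + 876488\right)\right) \left(- \frac{1}{461348}\right) = \left(319909 + 876330\right) \left(- \frac{1}{461348}\right) = 1196239 \left(- \frac{1}{461348}\right) = - \frac{1196239}{461348}$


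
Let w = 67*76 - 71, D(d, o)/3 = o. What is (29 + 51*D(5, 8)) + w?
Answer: 6274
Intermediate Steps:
D(d, o) = 3*o
w = 5021 (w = 5092 - 71 = 5021)
(29 + 51*D(5, 8)) + w = (29 + 51*(3*8)) + 5021 = (29 + 51*24) + 5021 = (29 + 1224) + 5021 = 1253 + 5021 = 6274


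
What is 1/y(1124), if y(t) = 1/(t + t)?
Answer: 2248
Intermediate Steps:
y(t) = 1/(2*t)
1/y(1124) = 1/((½)/1124) = 1/((½)*(1/1124)) = 1/(1/2248) = 2248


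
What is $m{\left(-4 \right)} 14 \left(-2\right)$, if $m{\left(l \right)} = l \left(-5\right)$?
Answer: $-560$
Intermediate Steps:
$m{\left(l \right)} = - 5 l$
$m{\left(-4 \right)} 14 \left(-2\right) = \left(-5\right) \left(-4\right) 14 \left(-2\right) = 20 \cdot 14 \left(-2\right) = 280 \left(-2\right) = -560$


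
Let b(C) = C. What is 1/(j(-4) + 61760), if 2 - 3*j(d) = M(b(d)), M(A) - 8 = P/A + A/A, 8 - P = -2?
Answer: 2/123517 ≈ 1.6192e-5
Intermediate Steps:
P = 10 (P = 8 - 1*(-2) = 8 + 2 = 10)
M(A) = 9 + 10/A (M(A) = 8 + (10/A + A/A) = 8 + (10/A + 1) = 8 + (1 + 10/A) = 9 + 10/A)
j(d) = -7/3 - 10/(3*d) (j(d) = ⅔ - (9 + 10/d)/3 = ⅔ + (-3 - 10/(3*d)) = -7/3 - 10/(3*d))
1/(j(-4) + 61760) = 1/((⅓)*(-10 - 7*(-4))/(-4) + 61760) = 1/((⅓)*(-¼)*(-10 + 28) + 61760) = 1/((⅓)*(-¼)*18 + 61760) = 1/(-3/2 + 61760) = 1/(123517/2) = 2/123517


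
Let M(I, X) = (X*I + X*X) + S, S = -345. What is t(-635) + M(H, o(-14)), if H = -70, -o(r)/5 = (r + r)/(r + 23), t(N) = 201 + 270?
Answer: -58394/81 ≈ -720.91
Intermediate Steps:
t(N) = 471
o(r) = -10*r/(23 + r) (o(r) = -5*(r + r)/(r + 23) = -5*2*r/(23 + r) = -10*r/(23 + r))
M(I, X) = -345 + X**2 + I*X (M(I, X) = (X*I + X*X) - 345 = (I*X + X**2) - 345 = (X**2 + I*X) - 345 = -345 + X**2 + I*X)
t(-635) + M(H, o(-14)) = 471 + (-345 + (-10*(-14)/(23 - 14))**2 - (-700)*(-14)/(23 - 14)) = 471 + (-345 + (-10*(-14)/9)**2 - (-700)*(-14)/9) = 471 + (-345 + (-10*(-14)*1/9)**2 - (-700)*(-14)/9) = 471 + (-345 + (140/9)**2 - 70*140/9) = 471 + (-345 + 19600/81 - 9800/9) = 471 - 96545/81 = -58394/81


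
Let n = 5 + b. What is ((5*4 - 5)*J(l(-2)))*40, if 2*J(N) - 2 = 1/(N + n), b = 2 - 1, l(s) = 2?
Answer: 1275/2 ≈ 637.50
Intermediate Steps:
b = 1
n = 6 (n = 5 + 1 = 6)
J(N) = 1 + 1/(2*(6 + N)) (J(N) = 1 + 1/(2*(N + 6)) = 1 + 1/(2*(6 + N)))
((5*4 - 5)*J(l(-2)))*40 = ((5*4 - 5)*((13/2 + 2)/(6 + 2)))*40 = ((20 - 5)*((17/2)/8))*40 = (15*((⅛)*(17/2)))*40 = (15*(17/16))*40 = (255/16)*40 = 1275/2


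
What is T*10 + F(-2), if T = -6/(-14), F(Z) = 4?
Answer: 58/7 ≈ 8.2857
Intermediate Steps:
T = 3/7 (T = -6*(-1/14) = 3/7 ≈ 0.42857)
T*10 + F(-2) = (3/7)*10 + 4 = 30/7 + 4 = 58/7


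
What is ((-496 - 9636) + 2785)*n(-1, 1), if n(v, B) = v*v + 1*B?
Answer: -14694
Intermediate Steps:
n(v, B) = B + v² (n(v, B) = v² + B = B + v²)
((-496 - 9636) + 2785)*n(-1, 1) = ((-496 - 9636) + 2785)*(1 + (-1)²) = (-10132 + 2785)*(1 + 1) = -7347*2 = -14694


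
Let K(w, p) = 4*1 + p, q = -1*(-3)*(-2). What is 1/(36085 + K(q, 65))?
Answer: 1/36154 ≈ 2.7659e-5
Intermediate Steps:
q = -6 (q = 3*(-2) = -6)
K(w, p) = 4 + p
1/(36085 + K(q, 65)) = 1/(36085 + (4 + 65)) = 1/(36085 + 69) = 1/36154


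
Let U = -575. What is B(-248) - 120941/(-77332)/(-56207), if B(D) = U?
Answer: -2499294962241/4346599724 ≈ -575.00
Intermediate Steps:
B(D) = -575
B(-248) - 120941/(-77332)/(-56207) = -575 - 120941/(-77332)/(-56207) = -575 - 120941*(-1/77332)*(-1/56207) = -575 + (120941/77332)*(-1/56207) = -575 - 120941/4346599724 = -2499294962241/4346599724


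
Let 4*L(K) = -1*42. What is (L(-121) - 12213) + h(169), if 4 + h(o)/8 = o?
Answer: -21807/2 ≈ -10904.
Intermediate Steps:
h(o) = -32 + 8*o
L(K) = -21/2 (L(K) = (-1*42)/4 = (¼)*(-42) = -21/2)
(L(-121) - 12213) + h(169) = (-21/2 - 12213) + (-32 + 8*169) = -24447/2 + (-32 + 1352) = -24447/2 + 1320 = -21807/2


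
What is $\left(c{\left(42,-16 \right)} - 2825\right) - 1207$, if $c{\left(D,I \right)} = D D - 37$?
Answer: $-2305$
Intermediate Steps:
$c{\left(D,I \right)} = -37 + D^{2}$ ($c{\left(D,I \right)} = D^{2} - 37 = -37 + D^{2}$)
$\left(c{\left(42,-16 \right)} - 2825\right) - 1207 = \left(\left(-37 + 42^{2}\right) - 2825\right) - 1207 = \left(\left(-37 + 1764\right) - 2825\right) - 1207 = \left(1727 - 2825\right) - 1207 = -1098 - 1207 = -2305$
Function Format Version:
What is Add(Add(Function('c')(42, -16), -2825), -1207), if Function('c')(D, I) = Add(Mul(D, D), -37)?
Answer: -2305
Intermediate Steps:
Function('c')(D, I) = Add(-37, Pow(D, 2)) (Function('c')(D, I) = Add(Pow(D, 2), -37) = Add(-37, Pow(D, 2)))
Add(Add(Function('c')(42, -16), -2825), -1207) = Add(Add(Add(-37, Pow(42, 2)), -2825), -1207) = Add(Add(Add(-37, 1764), -2825), -1207) = Add(Add(1727, -2825), -1207) = Add(-1098, -1207) = -2305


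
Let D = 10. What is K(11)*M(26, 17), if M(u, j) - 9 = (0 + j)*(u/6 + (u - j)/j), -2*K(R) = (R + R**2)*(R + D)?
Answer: -127050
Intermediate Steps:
K(R) = -(10 + R)*(R + R**2)/2 (K(R) = -(R + R**2)*(R + 10)/2 = -(R + R**2)*(10 + R)/2 = -(10 + R)*(R + R**2)/2)
M(u, j) = 9 + j*(u/6 + (u - j)/j) (M(u, j) = 9 + (0 + j)*(u/6 + (u - j)/j) = 9 + j*(u*(1/6) + (u - j)/j) = 9 + j*(u/6 + (u - j)/j))
K(11)*M(26, 17) = (-1/2*11*(10 + 11**2 + 11*11))*(9 + 26 - 1*17 + (1/6)*17*26) = (-1/2*11*(10 + 121 + 121))*(9 + 26 - 17 + 221/3) = -1/2*11*252*(275/3) = -1386*275/3 = -127050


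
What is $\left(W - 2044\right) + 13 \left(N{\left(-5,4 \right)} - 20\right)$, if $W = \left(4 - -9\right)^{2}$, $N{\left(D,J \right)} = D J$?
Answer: $-2395$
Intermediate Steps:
$W = 169$ ($W = \left(4 + \left(-4 + 13\right)\right)^{2} = \left(4 + 9\right)^{2} = 13^{2} = 169$)
$\left(W - 2044\right) + 13 \left(N{\left(-5,4 \right)} - 20\right) = \left(169 - 2044\right) + 13 \left(\left(-5\right) 4 - 20\right) = -1875 + 13 \left(-20 - 20\right) = -1875 + 13 \left(-40\right) = -1875 - 520 = -2395$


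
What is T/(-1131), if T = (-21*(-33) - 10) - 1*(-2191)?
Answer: -958/377 ≈ -2.5411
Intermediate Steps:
T = 2874 (T = (693 - 10) + 2191 = 683 + 2191 = 2874)
T/(-1131) = 2874/(-1131) = 2874*(-1/1131) = -958/377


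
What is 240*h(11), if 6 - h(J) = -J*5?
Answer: 14640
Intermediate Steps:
h(J) = 6 + 5*J (h(J) = 6 - (-1)*J*5 = 6 - (-1)*5*J = 6 - (-5)*J = 6 + 5*J)
240*h(11) = 240*(6 + 5*11) = 240*(6 + 55) = 240*61 = 14640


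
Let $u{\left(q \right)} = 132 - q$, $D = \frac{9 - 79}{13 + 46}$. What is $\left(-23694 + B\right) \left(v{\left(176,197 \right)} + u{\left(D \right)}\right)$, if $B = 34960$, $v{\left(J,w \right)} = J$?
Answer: $\frac{205514372}{59} \approx 3.4833 \cdot 10^{6}$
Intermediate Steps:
$D = - \frac{70}{59} \approx -1.1864$
$\left(-23694 + B\right) \left(v{\left(176,197 \right)} + u{\left(D \right)}\right) = \left(-23694 + 34960\right) \left(176 + \left(132 - - \frac{70}{59}\right)\right) = 11266 \left(176 + \left(132 + \frac{70}{59}\right)\right) = 11266 \left(176 + \frac{7858}{59}\right) = 11266 \cdot \frac{18242}{59} = \frac{205514372}{59}$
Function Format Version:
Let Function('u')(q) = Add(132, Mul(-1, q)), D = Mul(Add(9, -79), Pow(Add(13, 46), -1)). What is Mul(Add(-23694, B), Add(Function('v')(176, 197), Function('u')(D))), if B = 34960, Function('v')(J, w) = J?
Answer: Rational(205514372, 59) ≈ 3.4833e+6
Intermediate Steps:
D = Rational(-70, 59) (D = Mul(-70, Pow(59, -1)) = Mul(-70, Rational(1, 59)) = Rational(-70, 59) ≈ -1.1864)
Mul(Add(-23694, B), Add(Function('v')(176, 197), Function('u')(D))) = Mul(Add(-23694, 34960), Add(176, Add(132, Mul(-1, Rational(-70, 59))))) = Mul(11266, Add(176, Add(132, Rational(70, 59)))) = Mul(11266, Add(176, Rational(7858, 59))) = Mul(11266, Rational(18242, 59)) = Rational(205514372, 59)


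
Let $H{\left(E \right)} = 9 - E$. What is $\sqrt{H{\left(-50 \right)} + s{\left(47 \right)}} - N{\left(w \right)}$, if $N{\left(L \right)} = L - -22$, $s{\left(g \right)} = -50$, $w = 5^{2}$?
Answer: $-44$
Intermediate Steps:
$w = 25$
$N{\left(L \right)} = 22 + L$ ($N{\left(L \right)} = L + 22 = 22 + L$)
$\sqrt{H{\left(-50 \right)} + s{\left(47 \right)}} - N{\left(w \right)} = \sqrt{\left(9 - -50\right) - 50} - \left(22 + 25\right) = \sqrt{\left(9 + 50\right) - 50} - 47 = \sqrt{59 - 50} - 47 = \sqrt{9} - 47 = 3 - 47 = -44$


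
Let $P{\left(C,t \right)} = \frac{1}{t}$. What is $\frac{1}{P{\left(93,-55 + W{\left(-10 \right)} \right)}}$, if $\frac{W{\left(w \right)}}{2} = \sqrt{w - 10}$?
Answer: $-55 + 4 i \sqrt{5} \approx -55.0 + 8.9443 i$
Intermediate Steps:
$W{\left(w \right)} = 2 \sqrt{-10 + w}$ ($W{\left(w \right)} = 2 \sqrt{w - 10} = 2 \sqrt{-10 + w}$)
$\frac{1}{P{\left(93,-55 + W{\left(-10 \right)} \right)}} = \frac{1}{\frac{1}{-55 + 2 \sqrt{-10 - 10}}} = \frac{1}{\frac{1}{-55 + 2 \sqrt{-20}}} = \frac{1}{\frac{1}{-55 + 2 \cdot 2 i \sqrt{5}}} = \frac{1}{\frac{1}{-55 + 4 i \sqrt{5}}} = -55 + 4 i \sqrt{5}$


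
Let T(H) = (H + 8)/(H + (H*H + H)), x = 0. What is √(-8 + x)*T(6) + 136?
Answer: 136 + 7*I*√2/12 ≈ 136.0 + 0.82496*I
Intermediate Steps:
T(H) = (8 + H)/(H² + 2*H) (T(H) = (8 + H)/(H + (H² + H)) = (8 + H)/(H + (H + H²)) = (8 + H)/(H² + 2*H))
√(-8 + x)*T(6) + 136 = √(-8 + 0)*((8 + 6)/(6*(2 + 6))) + 136 = √(-8)*((⅙)*14/8) + 136 = (2*I*√2)*((⅙)*(⅛)*14) + 136 = (2*I*√2)*(7/24) + 136 = 7*I*√2/12 + 136 = 136 + 7*I*√2/12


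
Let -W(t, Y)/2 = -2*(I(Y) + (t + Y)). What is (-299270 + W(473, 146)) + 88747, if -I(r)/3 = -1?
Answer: -208035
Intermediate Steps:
I(r) = 3 (I(r) = -3*(-1) = 3)
W(t, Y) = 12 + 4*Y + 4*t (W(t, Y) = -(-4)*(3 + (t + Y)) = -(-4)*(3 + (Y + t)) = -(-4)*(3 + Y + t) = -2*(-6 - 2*Y - 2*t) = 12 + 4*Y + 4*t)
(-299270 + W(473, 146)) + 88747 = (-299270 + (12 + 4*146 + 4*473)) + 88747 = (-299270 + (12 + 584 + 1892)) + 88747 = (-299270 + 2488) + 88747 = -296782 + 88747 = -208035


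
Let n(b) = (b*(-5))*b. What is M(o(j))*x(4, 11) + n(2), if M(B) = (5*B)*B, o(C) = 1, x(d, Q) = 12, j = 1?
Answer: 40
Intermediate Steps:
n(b) = -5*b² (n(b) = (-5*b)*b = -5*b²)
M(B) = 5*B²
M(o(j))*x(4, 11) + n(2) = (5*1²)*12 - 5*2² = (5*1)*12 - 5*4 = 5*12 - 20 = 60 - 20 = 40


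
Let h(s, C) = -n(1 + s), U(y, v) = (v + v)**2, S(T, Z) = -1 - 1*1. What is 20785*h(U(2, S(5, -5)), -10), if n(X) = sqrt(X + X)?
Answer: -20785*sqrt(34) ≈ -1.2120e+5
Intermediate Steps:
S(T, Z) = -2 (S(T, Z) = -1 - 1 = -2)
U(y, v) = 4*v**2 (U(y, v) = (2*v)**2 = 4*v**2)
n(X) = sqrt(2)*sqrt(X) (n(X) = sqrt(2*X) = sqrt(2)*sqrt(X))
h(s, C) = -sqrt(2)*sqrt(1 + s)
20785*h(U(2, S(5, -5)), -10) = 20785*(-sqrt(2 + 2*(4*(-2)**2))) = 20785*(-sqrt(2 + 2*(4*4))) = 20785*(-sqrt(2 + 2*16)) = 20785*(-sqrt(2 + 32)) = 20785*(-sqrt(34)) = -20785*sqrt(34)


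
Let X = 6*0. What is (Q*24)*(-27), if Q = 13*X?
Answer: 0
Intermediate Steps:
X = 0
Q = 0 (Q = 13*0 = 0)
(Q*24)*(-27) = (0*24)*(-27) = 0*(-27) = 0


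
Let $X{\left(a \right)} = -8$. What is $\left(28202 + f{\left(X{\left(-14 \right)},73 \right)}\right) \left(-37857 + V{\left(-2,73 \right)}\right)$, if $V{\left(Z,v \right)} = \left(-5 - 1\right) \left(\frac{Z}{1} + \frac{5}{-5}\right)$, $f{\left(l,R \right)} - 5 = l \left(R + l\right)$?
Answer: $-1047648393$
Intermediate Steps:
$f{\left(l,R \right)} = 5 + l \left(R + l\right)$
$V{\left(Z,v \right)} = 6 - 6 Z$ ($V{\left(Z,v \right)} = - 6 \left(Z 1 + 5 \left(- \frac{1}{5}\right)\right) = - 6 \left(Z - 1\right) = - 6 \left(-1 + Z\right) = 6 - 6 Z$)
$\left(28202 + f{\left(X{\left(-14 \right)},73 \right)}\right) \left(-37857 + V{\left(-2,73 \right)}\right) = \left(28202 + \left(5 + \left(-8\right)^{2} + 73 \left(-8\right)\right)\right) \left(-37857 + \left(6 - -12\right)\right) = \left(28202 + \left(5 + 64 - 584\right)\right) \left(-37857 + \left(6 + 12\right)\right) = \left(28202 - 515\right) \left(-37857 + 18\right) = 27687 \left(-37839\right) = -1047648393$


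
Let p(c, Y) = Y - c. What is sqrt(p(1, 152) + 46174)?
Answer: 5*sqrt(1853) ≈ 215.23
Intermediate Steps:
sqrt(p(1, 152) + 46174) = sqrt((152 - 1*1) + 46174) = sqrt((152 - 1) + 46174) = sqrt(151 + 46174) = sqrt(46325) = 5*sqrt(1853)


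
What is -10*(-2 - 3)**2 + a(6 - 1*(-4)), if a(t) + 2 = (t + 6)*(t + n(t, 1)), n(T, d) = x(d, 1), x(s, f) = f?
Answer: -76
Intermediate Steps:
n(T, d) = 1
a(t) = -2 + (1 + t)*(6 + t) (a(t) = -2 + (t + 6)*(t + 1) = -2 + (6 + t)*(1 + t) = -2 + (1 + t)*(6 + t))
-10*(-2 - 3)**2 + a(6 - 1*(-4)) = -10*(-2 - 3)**2 + (4 + (6 - 1*(-4))**2 + 7*(6 - 1*(-4))) = -10*(-5)**2 + (4 + (6 + 4)**2 + 7*(6 + 4)) = -10*25 + (4 + 10**2 + 7*10) = -250 + (4 + 100 + 70) = -250 + 174 = -76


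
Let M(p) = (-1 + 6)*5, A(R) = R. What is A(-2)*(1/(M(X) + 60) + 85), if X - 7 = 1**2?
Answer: -14452/85 ≈ -170.02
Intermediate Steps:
X = 8 (X = 7 + 1**2 = 7 + 1 = 8)
M(p) = 25 (M(p) = 5*5 = 25)
A(-2)*(1/(M(X) + 60) + 85) = -2*(1/(25 + 60) + 85) = -2*(1/85 + 85) = -2*7226/85 = -14452/85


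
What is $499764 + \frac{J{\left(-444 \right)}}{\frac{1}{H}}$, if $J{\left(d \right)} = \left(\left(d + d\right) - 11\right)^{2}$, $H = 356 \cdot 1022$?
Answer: $294049885996$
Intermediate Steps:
$H = 363832$
$J{\left(d \right)} = \left(-11 + 2 d\right)^{2}$ ($J{\left(d \right)} = \left(2 d - 11\right)^{2} = \left(-11 + 2 d\right)^{2}$)
$499764 + \frac{J{\left(-444 \right)}}{\frac{1}{H}} = 499764 + \frac{\left(-11 + 2 \left(-444\right)\right)^{2}}{\frac{1}{363832}} = 499764 + \left(-11 - 888\right)^{2} \frac{1}{\frac{1}{363832}} = 499764 + \left(-899\right)^{2} \cdot 363832 = 499764 + 808201 \cdot 363832 = 499764 + 294049386232 = 294049885996$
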